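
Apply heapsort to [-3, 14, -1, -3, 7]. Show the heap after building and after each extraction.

Build heap: [14, 7, -1, -3, -3]
Extract 14: [7, -3, -1, -3, 14]
Extract 7: [-1, -3, -3, 7, 14]
Extract -1: [-3, -3, -1, 7, 14]
Extract -3: [-3, -3, -1, 7, 14]


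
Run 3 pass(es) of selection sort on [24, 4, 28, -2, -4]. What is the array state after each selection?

Pass 1: Select minimum -4 at index 4, swap -> [-4, 4, 28, -2, 24]
Pass 2: Select minimum -2 at index 3, swap -> [-4, -2, 28, 4, 24]
Pass 3: Select minimum 4 at index 3, swap -> [-4, -2, 4, 28, 24]


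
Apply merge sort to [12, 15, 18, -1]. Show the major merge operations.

Divide and conquer:
  Merge [12] + [15] -> [12, 15]
  Merge [18] + [-1] -> [-1, 18]
  Merge [12, 15] + [-1, 18] -> [-1, 12, 15, 18]


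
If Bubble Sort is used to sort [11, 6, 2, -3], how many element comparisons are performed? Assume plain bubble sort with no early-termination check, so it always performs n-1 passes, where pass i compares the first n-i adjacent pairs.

Pass 1: compare adjacent pairs (0,1)..(2,3) = 3 comparison(s), 3 swap(s) -> [6, 2, -3, 11]
Pass 2: compare adjacent pairs (0,1)..(1,2) = 2 comparison(s), 2 swap(s) -> [2, -3, 6, 11]
Pass 3: compare adjacent pairs (0,1)..(0,1) = 1 comparison(s), 1 swap(s) -> [-3, 2, 6, 11]
Total comparisons: 3 + 2 + 1 = 6


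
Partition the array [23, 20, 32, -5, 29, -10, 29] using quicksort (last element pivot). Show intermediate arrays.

Partition 1: pivot=29 at index 5 -> [23, 20, -5, 29, -10, 29, 32]
Partition 2: pivot=-10 at index 0 -> [-10, 20, -5, 29, 23, 29, 32]
Partition 3: pivot=23 at index 3 -> [-10, 20, -5, 23, 29, 29, 32]
Partition 4: pivot=-5 at index 1 -> [-10, -5, 20, 23, 29, 29, 32]


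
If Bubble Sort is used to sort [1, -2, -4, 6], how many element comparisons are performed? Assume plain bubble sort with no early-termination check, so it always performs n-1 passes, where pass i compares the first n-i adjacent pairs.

Pass 1: compare adjacent pairs (0,1)..(2,3) = 3 comparison(s), 2 swap(s) -> [-2, -4, 1, 6]
Pass 2: compare adjacent pairs (0,1)..(1,2) = 2 comparison(s), 1 swap(s) -> [-4, -2, 1, 6]
Pass 3: compare adjacent pairs (0,1)..(0,1) = 1 comparison(s), 0 swap(s) -> [-4, -2, 1, 6]
Total comparisons: 3 + 2 + 1 = 6


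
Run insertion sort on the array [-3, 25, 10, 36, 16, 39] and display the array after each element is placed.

First element -3 is already 'sorted'
Insert 25: shifted 0 elements -> [-3, 25, 10, 36, 16, 39]
Insert 10: shifted 1 elements -> [-3, 10, 25, 36, 16, 39]
Insert 36: shifted 0 elements -> [-3, 10, 25, 36, 16, 39]
Insert 16: shifted 2 elements -> [-3, 10, 16, 25, 36, 39]
Insert 39: shifted 0 elements -> [-3, 10, 16, 25, 36, 39]


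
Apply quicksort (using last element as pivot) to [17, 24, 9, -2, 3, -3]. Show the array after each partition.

Partition 1: pivot=-3 at index 0 -> [-3, 24, 9, -2, 3, 17]
Partition 2: pivot=17 at index 4 -> [-3, 9, -2, 3, 17, 24]
Partition 3: pivot=3 at index 2 -> [-3, -2, 3, 9, 17, 24]


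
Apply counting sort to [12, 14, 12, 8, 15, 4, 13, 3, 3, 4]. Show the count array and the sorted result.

Count array: [0, 0, 0, 2, 2, 0, 0, 0, 1, 0, 0, 0, 2, 1, 1, 1]
(count[i] = number of elements equal to i)
Cumulative count: [0, 0, 0, 2, 4, 4, 4, 4, 5, 5, 5, 5, 7, 8, 9, 10]
Sorted: [3, 3, 4, 4, 8, 12, 12, 13, 14, 15]


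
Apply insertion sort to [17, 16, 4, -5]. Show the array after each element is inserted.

First element 17 is already 'sorted'
Insert 16: shifted 1 elements -> [16, 17, 4, -5]
Insert 4: shifted 2 elements -> [4, 16, 17, -5]
Insert -5: shifted 3 elements -> [-5, 4, 16, 17]


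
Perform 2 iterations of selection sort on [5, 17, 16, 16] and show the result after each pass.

Pass 1: Select minimum 5 at index 0, swap -> [5, 17, 16, 16]
Pass 2: Select minimum 16 at index 2, swap -> [5, 16, 17, 16]


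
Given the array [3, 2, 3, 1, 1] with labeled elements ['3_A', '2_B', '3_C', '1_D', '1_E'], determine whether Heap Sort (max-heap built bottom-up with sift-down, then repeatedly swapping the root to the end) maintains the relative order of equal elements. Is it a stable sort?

Trace Heap Sort on the labeled array (the key is the number; the letter only tracks identity):
  Build max-heap: [3_A, 2_B, 3_C, 1_D, 1_E]
  Swap root 3_A to index 4, re-heapify first 4 -> [3_C, 2_B, 1_E, 1_D, 3_A]
  Swap root 3_C to index 3, re-heapify first 3 -> [2_B, 1_D, 1_E, 3_C, 3_A]
  Swap root 2_B to index 2, re-heapify first 2 -> [1_E, 1_D, 2_B, 3_C, 3_A]
  Swap root 1_E to index 1, re-heapify first 1 -> [1_D, 1_E, 2_B, 3_C, 3_A]
Final order: [1_D, 1_E, 2_B, 3_C, 3_A]
Equal keys:
  value 1: originally 1_D, 1_E; after sorting 1_D, 1_E -> order preserved
  value 3: originally 3_A, 3_C; after sorting 3_C, 3_A -> order changed
Equal keys were reordered, so Heap Sort is not stable: heap construction and root-to-end swaps move elements without regard to the original order of equal keys. (One such input is enough; an unstable sort may happen to preserve order on other inputs, but it gives no guarantee.)
Answer: Not stable


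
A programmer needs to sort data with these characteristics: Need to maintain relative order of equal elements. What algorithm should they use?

Best choice: Merge sort or Insertion sort
Reason: Both are stable; quicksort and heapsort are not stable


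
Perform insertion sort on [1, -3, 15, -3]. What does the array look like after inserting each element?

First element 1 is already 'sorted'
Insert -3: shifted 1 elements -> [-3, 1, 15, -3]
Insert 15: shifted 0 elements -> [-3, 1, 15, -3]
Insert -3: shifted 2 elements -> [-3, -3, 1, 15]


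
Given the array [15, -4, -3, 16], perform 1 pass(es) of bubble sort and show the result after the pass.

After pass 1: [-4, -3, 15, 16] (2 swaps)
Total swaps: 2


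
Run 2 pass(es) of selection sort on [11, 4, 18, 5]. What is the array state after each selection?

Pass 1: Select minimum 4 at index 1, swap -> [4, 11, 18, 5]
Pass 2: Select minimum 5 at index 3, swap -> [4, 5, 18, 11]


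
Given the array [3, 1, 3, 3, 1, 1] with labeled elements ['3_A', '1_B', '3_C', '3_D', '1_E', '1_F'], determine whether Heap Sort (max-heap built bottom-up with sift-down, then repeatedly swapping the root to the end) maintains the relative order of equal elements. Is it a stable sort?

Trace Heap Sort on the labeled array (the key is the number; the letter only tracks identity):
  Build max-heap: [3_A, 3_D, 3_C, 1_B, 1_E, 1_F]
  Swap root 3_A to index 5, re-heapify first 5 -> [3_D, 1_F, 3_C, 1_B, 1_E, 3_A]
  Swap root 3_D to index 4, re-heapify first 4 -> [3_C, 1_F, 1_E, 1_B, 3_D, 3_A]
  Swap root 3_C to index 3, re-heapify first 3 -> [1_B, 1_F, 1_E, 3_C, 3_D, 3_A]
  Swap root 1_B to index 2, re-heapify first 2 -> [1_E, 1_F, 1_B, 3_C, 3_D, 3_A]
  Swap root 1_E to index 1, re-heapify first 1 -> [1_F, 1_E, 1_B, 3_C, 3_D, 3_A]
Final order: [1_F, 1_E, 1_B, 3_C, 3_D, 3_A]
Equal keys:
  value 1: originally 1_B, 1_E, 1_F; after sorting 1_F, 1_E, 1_B -> order changed
  value 3: originally 3_A, 3_C, 3_D; after sorting 3_C, 3_D, 3_A -> order changed
Equal keys were reordered, so Heap Sort is not stable: heap construction and root-to-end swaps move elements without regard to the original order of equal keys. (One such input is enough; an unstable sort may happen to preserve order on other inputs, but it gives no guarantee.)
Answer: Not stable


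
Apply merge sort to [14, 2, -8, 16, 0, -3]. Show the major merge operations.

Divide and conquer:
  Merge [2] + [-8] -> [-8, 2]
  Merge [14] + [-8, 2] -> [-8, 2, 14]
  Merge [0] + [-3] -> [-3, 0]
  Merge [16] + [-3, 0] -> [-3, 0, 16]
  Merge [-8, 2, 14] + [-3, 0, 16] -> [-8, -3, 0, 2, 14, 16]


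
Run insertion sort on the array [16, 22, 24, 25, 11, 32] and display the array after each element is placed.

First element 16 is already 'sorted'
Insert 22: shifted 0 elements -> [16, 22, 24, 25, 11, 32]
Insert 24: shifted 0 elements -> [16, 22, 24, 25, 11, 32]
Insert 25: shifted 0 elements -> [16, 22, 24, 25, 11, 32]
Insert 11: shifted 4 elements -> [11, 16, 22, 24, 25, 32]
Insert 32: shifted 0 elements -> [11, 16, 22, 24, 25, 32]


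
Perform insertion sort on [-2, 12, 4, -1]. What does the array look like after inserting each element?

First element -2 is already 'sorted'
Insert 12: shifted 0 elements -> [-2, 12, 4, -1]
Insert 4: shifted 1 elements -> [-2, 4, 12, -1]
Insert -1: shifted 2 elements -> [-2, -1, 4, 12]


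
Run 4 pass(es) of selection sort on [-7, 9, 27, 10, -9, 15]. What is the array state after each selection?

Pass 1: Select minimum -9 at index 4, swap -> [-9, 9, 27, 10, -7, 15]
Pass 2: Select minimum -7 at index 4, swap -> [-9, -7, 27, 10, 9, 15]
Pass 3: Select minimum 9 at index 4, swap -> [-9, -7, 9, 10, 27, 15]
Pass 4: Select minimum 10 at index 3, swap -> [-9, -7, 9, 10, 27, 15]


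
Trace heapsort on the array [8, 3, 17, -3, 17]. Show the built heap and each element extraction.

Build heap: [17, 8, 17, -3, 3]
Extract 17: [17, 8, 3, -3, 17]
Extract 17: [8, -3, 3, 17, 17]
Extract 8: [3, -3, 8, 17, 17]
Extract 3: [-3, 3, 8, 17, 17]


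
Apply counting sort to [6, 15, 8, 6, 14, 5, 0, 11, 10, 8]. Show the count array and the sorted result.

Count array: [1, 0, 0, 0, 0, 1, 2, 0, 2, 0, 1, 1, 0, 0, 1, 1]
(count[i] = number of elements equal to i)
Cumulative count: [1, 1, 1, 1, 1, 2, 4, 4, 6, 6, 7, 8, 8, 8, 9, 10]
Sorted: [0, 5, 6, 6, 8, 8, 10, 11, 14, 15]


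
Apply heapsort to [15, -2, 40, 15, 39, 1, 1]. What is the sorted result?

Build heap: [40, 39, 15, 15, -2, 1, 1]
Extract 40: [39, 15, 15, 1, -2, 1, 40]
Extract 39: [15, 1, 15, 1, -2, 39, 40]
Extract 15: [15, 1, -2, 1, 15, 39, 40]
Extract 15: [1, 1, -2, 15, 15, 39, 40]
Extract 1: [1, -2, 1, 15, 15, 39, 40]
Extract 1: [-2, 1, 1, 15, 15, 39, 40]


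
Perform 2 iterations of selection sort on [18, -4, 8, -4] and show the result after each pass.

Pass 1: Select minimum -4 at index 1, swap -> [-4, 18, 8, -4]
Pass 2: Select minimum -4 at index 3, swap -> [-4, -4, 8, 18]


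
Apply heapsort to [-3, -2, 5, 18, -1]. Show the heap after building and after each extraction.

Build heap: [18, -1, 5, -2, -3]
Extract 18: [5, -1, -3, -2, 18]
Extract 5: [-1, -2, -3, 5, 18]
Extract -1: [-2, -3, -1, 5, 18]
Extract -2: [-3, -2, -1, 5, 18]


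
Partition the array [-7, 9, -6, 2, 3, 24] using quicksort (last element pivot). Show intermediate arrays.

Partition 1: pivot=24 at index 5 -> [-7, 9, -6, 2, 3, 24]
Partition 2: pivot=3 at index 3 -> [-7, -6, 2, 3, 9, 24]
Partition 3: pivot=2 at index 2 -> [-7, -6, 2, 3, 9, 24]
Partition 4: pivot=-6 at index 1 -> [-7, -6, 2, 3, 9, 24]


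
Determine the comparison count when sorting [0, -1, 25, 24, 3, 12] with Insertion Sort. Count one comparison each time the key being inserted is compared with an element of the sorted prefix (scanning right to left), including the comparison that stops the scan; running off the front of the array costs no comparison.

Insert -1: 0 > -1 (shift), reached front = 1 comparison(s) -> [-1, 0, 25, 24, 3, 12]
Insert 25: 0 <= 25 (stop) = 1 comparison(s) -> [-1, 0, 25, 24, 3, 12]
Insert 24: 25 > 24 (shift), 0 <= 24 (stop) = 2 comparison(s) -> [-1, 0, 24, 25, 3, 12]
Insert 3: 25 > 3 (shift), 24 > 3 (shift), 0 <= 3 (stop) = 3 comparison(s) -> [-1, 0, 3, 24, 25, 12]
Insert 12: 25 > 12 (shift), 24 > 12 (shift), 3 <= 12 (stop) = 3 comparison(s) -> [-1, 0, 3, 12, 24, 25]
Total comparisons: 1 + 1 + 2 + 3 + 3 = 10


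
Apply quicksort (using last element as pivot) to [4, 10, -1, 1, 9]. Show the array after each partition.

Partition 1: pivot=9 at index 3 -> [4, -1, 1, 9, 10]
Partition 2: pivot=1 at index 1 -> [-1, 1, 4, 9, 10]


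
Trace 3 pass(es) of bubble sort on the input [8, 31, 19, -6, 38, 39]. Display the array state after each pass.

After pass 1: [8, 19, -6, 31, 38, 39] (2 swaps)
After pass 2: [8, -6, 19, 31, 38, 39] (1 swaps)
After pass 3: [-6, 8, 19, 31, 38, 39] (1 swaps)
Total swaps: 4


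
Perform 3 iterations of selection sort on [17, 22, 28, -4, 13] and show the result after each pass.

Pass 1: Select minimum -4 at index 3, swap -> [-4, 22, 28, 17, 13]
Pass 2: Select minimum 13 at index 4, swap -> [-4, 13, 28, 17, 22]
Pass 3: Select minimum 17 at index 3, swap -> [-4, 13, 17, 28, 22]


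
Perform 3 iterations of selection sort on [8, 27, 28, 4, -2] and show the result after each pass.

Pass 1: Select minimum -2 at index 4, swap -> [-2, 27, 28, 4, 8]
Pass 2: Select minimum 4 at index 3, swap -> [-2, 4, 28, 27, 8]
Pass 3: Select minimum 8 at index 4, swap -> [-2, 4, 8, 27, 28]


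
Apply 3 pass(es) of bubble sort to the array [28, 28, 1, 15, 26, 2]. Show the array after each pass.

After pass 1: [28, 1, 15, 26, 2, 28] (4 swaps)
After pass 2: [1, 15, 26, 2, 28, 28] (4 swaps)
After pass 3: [1, 15, 2, 26, 28, 28] (1 swaps)
Total swaps: 9


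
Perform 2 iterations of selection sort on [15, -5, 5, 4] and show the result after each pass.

Pass 1: Select minimum -5 at index 1, swap -> [-5, 15, 5, 4]
Pass 2: Select minimum 4 at index 3, swap -> [-5, 4, 5, 15]


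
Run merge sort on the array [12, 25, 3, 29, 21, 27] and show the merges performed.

Divide and conquer:
  Merge [25] + [3] -> [3, 25]
  Merge [12] + [3, 25] -> [3, 12, 25]
  Merge [21] + [27] -> [21, 27]
  Merge [29] + [21, 27] -> [21, 27, 29]
  Merge [3, 12, 25] + [21, 27, 29] -> [3, 12, 21, 25, 27, 29]


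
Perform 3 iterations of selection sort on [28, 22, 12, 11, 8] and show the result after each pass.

Pass 1: Select minimum 8 at index 4, swap -> [8, 22, 12, 11, 28]
Pass 2: Select minimum 11 at index 3, swap -> [8, 11, 12, 22, 28]
Pass 3: Select minimum 12 at index 2, swap -> [8, 11, 12, 22, 28]


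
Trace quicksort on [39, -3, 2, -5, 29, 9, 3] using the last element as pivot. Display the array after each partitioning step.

Partition 1: pivot=3 at index 3 -> [-3, 2, -5, 3, 29, 9, 39]
Partition 2: pivot=-5 at index 0 -> [-5, 2, -3, 3, 29, 9, 39]
Partition 3: pivot=-3 at index 1 -> [-5, -3, 2, 3, 29, 9, 39]
Partition 4: pivot=39 at index 6 -> [-5, -3, 2, 3, 29, 9, 39]
Partition 5: pivot=9 at index 4 -> [-5, -3, 2, 3, 9, 29, 39]


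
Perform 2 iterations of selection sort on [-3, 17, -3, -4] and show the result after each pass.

Pass 1: Select minimum -4 at index 3, swap -> [-4, 17, -3, -3]
Pass 2: Select minimum -3 at index 2, swap -> [-4, -3, 17, -3]


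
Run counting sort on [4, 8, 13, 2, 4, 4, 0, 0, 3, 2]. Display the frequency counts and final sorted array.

Count array: [2, 0, 2, 1, 3, 0, 0, 0, 1, 0, 0, 0, 0, 1]
(count[i] = number of elements equal to i)
Cumulative count: [2, 2, 4, 5, 8, 8, 8, 8, 9, 9, 9, 9, 9, 10]
Sorted: [0, 0, 2, 2, 3, 4, 4, 4, 8, 13]


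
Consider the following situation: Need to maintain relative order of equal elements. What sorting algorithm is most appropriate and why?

Best choice: Merge sort or Insertion sort
Reason: Both are stable; quicksort and heapsort are not stable


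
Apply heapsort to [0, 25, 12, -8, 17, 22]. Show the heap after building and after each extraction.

Build heap: [25, 17, 22, -8, 0, 12]
Extract 25: [22, 17, 12, -8, 0, 25]
Extract 22: [17, 0, 12, -8, 22, 25]
Extract 17: [12, 0, -8, 17, 22, 25]
Extract 12: [0, -8, 12, 17, 22, 25]
Extract 0: [-8, 0, 12, 17, 22, 25]


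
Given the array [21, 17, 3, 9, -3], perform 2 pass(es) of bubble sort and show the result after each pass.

After pass 1: [17, 3, 9, -3, 21] (4 swaps)
After pass 2: [3, 9, -3, 17, 21] (3 swaps)
Total swaps: 7


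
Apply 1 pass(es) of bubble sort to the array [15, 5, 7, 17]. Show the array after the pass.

After pass 1: [5, 7, 15, 17] (2 swaps)
Total swaps: 2


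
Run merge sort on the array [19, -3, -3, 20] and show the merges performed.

Divide and conquer:
  Merge [19] + [-3] -> [-3, 19]
  Merge [-3] + [20] -> [-3, 20]
  Merge [-3, 19] + [-3, 20] -> [-3, -3, 19, 20]


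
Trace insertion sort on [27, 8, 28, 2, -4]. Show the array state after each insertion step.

First element 27 is already 'sorted'
Insert 8: shifted 1 elements -> [8, 27, 28, 2, -4]
Insert 28: shifted 0 elements -> [8, 27, 28, 2, -4]
Insert 2: shifted 3 elements -> [2, 8, 27, 28, -4]
Insert -4: shifted 4 elements -> [-4, 2, 8, 27, 28]


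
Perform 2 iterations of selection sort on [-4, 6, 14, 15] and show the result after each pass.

Pass 1: Select minimum -4 at index 0, swap -> [-4, 6, 14, 15]
Pass 2: Select minimum 6 at index 1, swap -> [-4, 6, 14, 15]


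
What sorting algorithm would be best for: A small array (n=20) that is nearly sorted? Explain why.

Best choice: Insertion sort
Reason: Insertion sort is O(n) for nearly sorted arrays and has low overhead


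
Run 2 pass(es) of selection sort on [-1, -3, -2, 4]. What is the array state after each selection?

Pass 1: Select minimum -3 at index 1, swap -> [-3, -1, -2, 4]
Pass 2: Select minimum -2 at index 2, swap -> [-3, -2, -1, 4]


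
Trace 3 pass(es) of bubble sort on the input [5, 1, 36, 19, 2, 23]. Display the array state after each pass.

After pass 1: [1, 5, 19, 2, 23, 36] (4 swaps)
After pass 2: [1, 5, 2, 19, 23, 36] (1 swaps)
After pass 3: [1, 2, 5, 19, 23, 36] (1 swaps)
Total swaps: 6


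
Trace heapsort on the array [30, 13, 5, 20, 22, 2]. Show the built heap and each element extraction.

Build heap: [30, 22, 5, 20, 13, 2]
Extract 30: [22, 20, 5, 2, 13, 30]
Extract 22: [20, 13, 5, 2, 22, 30]
Extract 20: [13, 2, 5, 20, 22, 30]
Extract 13: [5, 2, 13, 20, 22, 30]
Extract 5: [2, 5, 13, 20, 22, 30]


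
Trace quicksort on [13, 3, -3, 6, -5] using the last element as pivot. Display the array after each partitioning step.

Partition 1: pivot=-5 at index 0 -> [-5, 3, -3, 6, 13]
Partition 2: pivot=13 at index 4 -> [-5, 3, -3, 6, 13]
Partition 3: pivot=6 at index 3 -> [-5, 3, -3, 6, 13]
Partition 4: pivot=-3 at index 1 -> [-5, -3, 3, 6, 13]


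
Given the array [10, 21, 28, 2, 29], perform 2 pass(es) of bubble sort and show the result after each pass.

After pass 1: [10, 21, 2, 28, 29] (1 swaps)
After pass 2: [10, 2, 21, 28, 29] (1 swaps)
Total swaps: 2


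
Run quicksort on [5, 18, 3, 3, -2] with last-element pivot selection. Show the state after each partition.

Partition 1: pivot=-2 at index 0 -> [-2, 18, 3, 3, 5]
Partition 2: pivot=5 at index 3 -> [-2, 3, 3, 5, 18]
Partition 3: pivot=3 at index 2 -> [-2, 3, 3, 5, 18]


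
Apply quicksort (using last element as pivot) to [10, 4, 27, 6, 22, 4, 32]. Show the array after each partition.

Partition 1: pivot=32 at index 6 -> [10, 4, 27, 6, 22, 4, 32]
Partition 2: pivot=4 at index 1 -> [4, 4, 27, 6, 22, 10, 32]
Partition 3: pivot=10 at index 3 -> [4, 4, 6, 10, 22, 27, 32]
Partition 4: pivot=27 at index 5 -> [4, 4, 6, 10, 22, 27, 32]


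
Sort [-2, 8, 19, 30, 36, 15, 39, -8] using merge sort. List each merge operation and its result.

Divide and conquer:
  Merge [-2] + [8] -> [-2, 8]
  Merge [19] + [30] -> [19, 30]
  Merge [-2, 8] + [19, 30] -> [-2, 8, 19, 30]
  Merge [36] + [15] -> [15, 36]
  Merge [39] + [-8] -> [-8, 39]
  Merge [15, 36] + [-8, 39] -> [-8, 15, 36, 39]
  Merge [-2, 8, 19, 30] + [-8, 15, 36, 39] -> [-8, -2, 8, 15, 19, 30, 36, 39]


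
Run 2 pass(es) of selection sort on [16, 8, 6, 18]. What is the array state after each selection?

Pass 1: Select minimum 6 at index 2, swap -> [6, 8, 16, 18]
Pass 2: Select minimum 8 at index 1, swap -> [6, 8, 16, 18]


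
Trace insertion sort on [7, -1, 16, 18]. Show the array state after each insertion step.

First element 7 is already 'sorted'
Insert -1: shifted 1 elements -> [-1, 7, 16, 18]
Insert 16: shifted 0 elements -> [-1, 7, 16, 18]
Insert 18: shifted 0 elements -> [-1, 7, 16, 18]


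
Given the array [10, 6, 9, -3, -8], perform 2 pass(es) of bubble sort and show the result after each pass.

After pass 1: [6, 9, -3, -8, 10] (4 swaps)
After pass 2: [6, -3, -8, 9, 10] (2 swaps)
Total swaps: 6


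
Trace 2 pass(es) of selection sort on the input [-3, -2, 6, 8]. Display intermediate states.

Pass 1: Select minimum -3 at index 0, swap -> [-3, -2, 6, 8]
Pass 2: Select minimum -2 at index 1, swap -> [-3, -2, 6, 8]


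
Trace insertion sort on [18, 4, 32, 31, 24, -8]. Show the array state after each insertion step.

First element 18 is already 'sorted'
Insert 4: shifted 1 elements -> [4, 18, 32, 31, 24, -8]
Insert 32: shifted 0 elements -> [4, 18, 32, 31, 24, -8]
Insert 31: shifted 1 elements -> [4, 18, 31, 32, 24, -8]
Insert 24: shifted 2 elements -> [4, 18, 24, 31, 32, -8]
Insert -8: shifted 5 elements -> [-8, 4, 18, 24, 31, 32]


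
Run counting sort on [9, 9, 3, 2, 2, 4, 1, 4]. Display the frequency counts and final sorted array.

Count array: [0, 1, 2, 1, 2, 0, 0, 0, 0, 2]
(count[i] = number of elements equal to i)
Cumulative count: [0, 1, 3, 4, 6, 6, 6, 6, 6, 8]
Sorted: [1, 2, 2, 3, 4, 4, 9, 9]


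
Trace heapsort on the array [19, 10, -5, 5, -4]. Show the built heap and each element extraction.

Build heap: [19, 10, -5, 5, -4]
Extract 19: [10, 5, -5, -4, 19]
Extract 10: [5, -4, -5, 10, 19]
Extract 5: [-4, -5, 5, 10, 19]
Extract -4: [-5, -4, 5, 10, 19]


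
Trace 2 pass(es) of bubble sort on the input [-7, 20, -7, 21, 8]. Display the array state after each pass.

After pass 1: [-7, -7, 20, 8, 21] (2 swaps)
After pass 2: [-7, -7, 8, 20, 21] (1 swaps)
Total swaps: 3


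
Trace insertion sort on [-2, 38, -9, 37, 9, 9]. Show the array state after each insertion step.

First element -2 is already 'sorted'
Insert 38: shifted 0 elements -> [-2, 38, -9, 37, 9, 9]
Insert -9: shifted 2 elements -> [-9, -2, 38, 37, 9, 9]
Insert 37: shifted 1 elements -> [-9, -2, 37, 38, 9, 9]
Insert 9: shifted 2 elements -> [-9, -2, 9, 37, 38, 9]
Insert 9: shifted 2 elements -> [-9, -2, 9, 9, 37, 38]


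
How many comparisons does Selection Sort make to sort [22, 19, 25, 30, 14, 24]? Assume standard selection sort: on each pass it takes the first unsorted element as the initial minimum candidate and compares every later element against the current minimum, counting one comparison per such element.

Pass 1: scan indices 1..5 for the minimum = 5 comparison(s); min is 14, place at index 0 -> [14, 19, 25, 30, 22, 24]
Pass 2: scan indices 2..5 for the minimum = 4 comparison(s); min is 19, place at index 1 -> [14, 19, 25, 30, 22, 24]
Pass 3: scan indices 3..5 for the minimum = 3 comparison(s); min is 22, place at index 2 -> [14, 19, 22, 30, 25, 24]
Pass 4: scan indices 4..5 for the minimum = 2 comparison(s); min is 24, place at index 3 -> [14, 19, 22, 24, 25, 30]
Pass 5: scan indices 5..5 for the minimum = 1 comparison(s); min is 25, place at index 4 -> [14, 19, 22, 24, 25, 30]
Selection sort always scans the whole unsorted suffix, so the count is (n-1) + (n-2) + ... + 1 = n(n-1)/2 = 6*5/2 = 15 regardless of the input order.
Total comparisons: 5 + 4 + 3 + 2 + 1 = 15


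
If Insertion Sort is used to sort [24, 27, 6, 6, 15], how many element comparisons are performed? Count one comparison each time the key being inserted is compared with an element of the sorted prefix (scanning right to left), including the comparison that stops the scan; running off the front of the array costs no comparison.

Insert 27: 24 <= 27 (stop) = 1 comparison(s) -> [24, 27, 6, 6, 15]
Insert 6: 27 > 6 (shift), 24 > 6 (shift), reached front = 2 comparison(s) -> [6, 24, 27, 6, 15]
Insert 6: 27 > 6 (shift), 24 > 6 (shift), 6 <= 6 (stop) = 3 comparison(s) -> [6, 6, 24, 27, 15]
Insert 15: 27 > 15 (shift), 24 > 15 (shift), 6 <= 15 (stop) = 3 comparison(s) -> [6, 6, 15, 24, 27]
Total comparisons: 1 + 2 + 3 + 3 = 9


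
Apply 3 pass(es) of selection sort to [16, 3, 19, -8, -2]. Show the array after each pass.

Pass 1: Select minimum -8 at index 3, swap -> [-8, 3, 19, 16, -2]
Pass 2: Select minimum -2 at index 4, swap -> [-8, -2, 19, 16, 3]
Pass 3: Select minimum 3 at index 4, swap -> [-8, -2, 3, 16, 19]


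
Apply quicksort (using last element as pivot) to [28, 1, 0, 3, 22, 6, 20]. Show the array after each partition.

Partition 1: pivot=20 at index 4 -> [1, 0, 3, 6, 20, 28, 22]
Partition 2: pivot=6 at index 3 -> [1, 0, 3, 6, 20, 28, 22]
Partition 3: pivot=3 at index 2 -> [1, 0, 3, 6, 20, 28, 22]
Partition 4: pivot=0 at index 0 -> [0, 1, 3, 6, 20, 28, 22]
Partition 5: pivot=22 at index 5 -> [0, 1, 3, 6, 20, 22, 28]


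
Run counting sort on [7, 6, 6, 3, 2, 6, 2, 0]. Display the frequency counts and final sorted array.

Count array: [1, 0, 2, 1, 0, 0, 3, 1]
(count[i] = number of elements equal to i)
Cumulative count: [1, 1, 3, 4, 4, 4, 7, 8]
Sorted: [0, 2, 2, 3, 6, 6, 6, 7]


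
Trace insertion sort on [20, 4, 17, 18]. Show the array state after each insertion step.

First element 20 is already 'sorted'
Insert 4: shifted 1 elements -> [4, 20, 17, 18]
Insert 17: shifted 1 elements -> [4, 17, 20, 18]
Insert 18: shifted 1 elements -> [4, 17, 18, 20]


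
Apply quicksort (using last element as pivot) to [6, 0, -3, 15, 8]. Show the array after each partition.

Partition 1: pivot=8 at index 3 -> [6, 0, -3, 8, 15]
Partition 2: pivot=-3 at index 0 -> [-3, 0, 6, 8, 15]
Partition 3: pivot=6 at index 2 -> [-3, 0, 6, 8, 15]


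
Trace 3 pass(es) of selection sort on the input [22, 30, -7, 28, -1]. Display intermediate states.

Pass 1: Select minimum -7 at index 2, swap -> [-7, 30, 22, 28, -1]
Pass 2: Select minimum -1 at index 4, swap -> [-7, -1, 22, 28, 30]
Pass 3: Select minimum 22 at index 2, swap -> [-7, -1, 22, 28, 30]


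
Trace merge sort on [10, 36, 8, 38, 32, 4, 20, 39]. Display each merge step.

Divide and conquer:
  Merge [10] + [36] -> [10, 36]
  Merge [8] + [38] -> [8, 38]
  Merge [10, 36] + [8, 38] -> [8, 10, 36, 38]
  Merge [32] + [4] -> [4, 32]
  Merge [20] + [39] -> [20, 39]
  Merge [4, 32] + [20, 39] -> [4, 20, 32, 39]
  Merge [8, 10, 36, 38] + [4, 20, 32, 39] -> [4, 8, 10, 20, 32, 36, 38, 39]


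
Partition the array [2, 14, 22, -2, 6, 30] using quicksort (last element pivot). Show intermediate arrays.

Partition 1: pivot=30 at index 5 -> [2, 14, 22, -2, 6, 30]
Partition 2: pivot=6 at index 2 -> [2, -2, 6, 14, 22, 30]
Partition 3: pivot=-2 at index 0 -> [-2, 2, 6, 14, 22, 30]
Partition 4: pivot=22 at index 4 -> [-2, 2, 6, 14, 22, 30]


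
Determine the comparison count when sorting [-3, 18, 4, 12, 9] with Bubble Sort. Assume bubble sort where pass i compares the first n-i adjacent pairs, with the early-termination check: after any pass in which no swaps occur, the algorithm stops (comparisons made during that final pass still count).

Pass 1: compare adjacent pairs (0,1)..(3,4) = 4 comparison(s), 3 swap(s) -> [-3, 4, 12, 9, 18]
Pass 2: compare adjacent pairs (0,1)..(2,3) = 3 comparison(s), 1 swap(s) -> [-3, 4, 9, 12, 18]
Pass 3: compare adjacent pairs (0,1)..(1,2) = 2 comparison(s), 0 swap(s) -> [-3, 4, 9, 12, 18]
No swaps in this pass, so bubble sort stops here.
Total comparisons: 4 + 3 + 2 = 9


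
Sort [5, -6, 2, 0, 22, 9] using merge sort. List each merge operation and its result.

Divide and conquer:
  Merge [-6] + [2] -> [-6, 2]
  Merge [5] + [-6, 2] -> [-6, 2, 5]
  Merge [22] + [9] -> [9, 22]
  Merge [0] + [9, 22] -> [0, 9, 22]
  Merge [-6, 2, 5] + [0, 9, 22] -> [-6, 0, 2, 5, 9, 22]


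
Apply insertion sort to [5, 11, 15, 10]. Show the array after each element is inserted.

First element 5 is already 'sorted'
Insert 11: shifted 0 elements -> [5, 11, 15, 10]
Insert 15: shifted 0 elements -> [5, 11, 15, 10]
Insert 10: shifted 2 elements -> [5, 10, 11, 15]


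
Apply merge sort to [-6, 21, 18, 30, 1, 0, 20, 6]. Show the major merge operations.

Divide and conquer:
  Merge [-6] + [21] -> [-6, 21]
  Merge [18] + [30] -> [18, 30]
  Merge [-6, 21] + [18, 30] -> [-6, 18, 21, 30]
  Merge [1] + [0] -> [0, 1]
  Merge [20] + [6] -> [6, 20]
  Merge [0, 1] + [6, 20] -> [0, 1, 6, 20]
  Merge [-6, 18, 21, 30] + [0, 1, 6, 20] -> [-6, 0, 1, 6, 18, 20, 21, 30]


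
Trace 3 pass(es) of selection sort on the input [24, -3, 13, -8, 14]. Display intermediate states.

Pass 1: Select minimum -8 at index 3, swap -> [-8, -3, 13, 24, 14]
Pass 2: Select minimum -3 at index 1, swap -> [-8, -3, 13, 24, 14]
Pass 3: Select minimum 13 at index 2, swap -> [-8, -3, 13, 24, 14]


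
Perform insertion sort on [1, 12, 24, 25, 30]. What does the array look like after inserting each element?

First element 1 is already 'sorted'
Insert 12: shifted 0 elements -> [1, 12, 24, 25, 30]
Insert 24: shifted 0 elements -> [1, 12, 24, 25, 30]
Insert 25: shifted 0 elements -> [1, 12, 24, 25, 30]
Insert 30: shifted 0 elements -> [1, 12, 24, 25, 30]


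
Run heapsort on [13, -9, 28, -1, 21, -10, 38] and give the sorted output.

Build heap: [38, 21, 28, -1, -9, -10, 13]
Extract 38: [28, 21, 13, -1, -9, -10, 38]
Extract 28: [21, -1, 13, -10, -9, 28, 38]
Extract 21: [13, -1, -9, -10, 21, 28, 38]
Extract 13: [-1, -10, -9, 13, 21, 28, 38]
Extract -1: [-9, -10, -1, 13, 21, 28, 38]
Extract -9: [-10, -9, -1, 13, 21, 28, 38]


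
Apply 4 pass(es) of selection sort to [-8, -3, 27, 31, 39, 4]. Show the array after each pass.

Pass 1: Select minimum -8 at index 0, swap -> [-8, -3, 27, 31, 39, 4]
Pass 2: Select minimum -3 at index 1, swap -> [-8, -3, 27, 31, 39, 4]
Pass 3: Select minimum 4 at index 5, swap -> [-8, -3, 4, 31, 39, 27]
Pass 4: Select minimum 27 at index 5, swap -> [-8, -3, 4, 27, 39, 31]


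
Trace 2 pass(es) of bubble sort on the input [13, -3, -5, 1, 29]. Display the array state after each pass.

After pass 1: [-3, -5, 1, 13, 29] (3 swaps)
After pass 2: [-5, -3, 1, 13, 29] (1 swaps)
Total swaps: 4


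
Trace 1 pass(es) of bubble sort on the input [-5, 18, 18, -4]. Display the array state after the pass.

After pass 1: [-5, 18, -4, 18] (1 swaps)
Total swaps: 1


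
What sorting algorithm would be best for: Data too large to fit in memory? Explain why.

Best choice: External merge sort
Reason: Minimizes disk I/O by sequential reads/writes


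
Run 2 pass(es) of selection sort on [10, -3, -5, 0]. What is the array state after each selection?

Pass 1: Select minimum -5 at index 2, swap -> [-5, -3, 10, 0]
Pass 2: Select minimum -3 at index 1, swap -> [-5, -3, 10, 0]


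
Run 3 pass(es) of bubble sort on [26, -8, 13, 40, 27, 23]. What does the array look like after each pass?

After pass 1: [-8, 13, 26, 27, 23, 40] (4 swaps)
After pass 2: [-8, 13, 26, 23, 27, 40] (1 swaps)
After pass 3: [-8, 13, 23, 26, 27, 40] (1 swaps)
Total swaps: 6


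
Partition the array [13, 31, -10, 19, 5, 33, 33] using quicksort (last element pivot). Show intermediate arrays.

Partition 1: pivot=33 at index 6 -> [13, 31, -10, 19, 5, 33, 33]
Partition 2: pivot=33 at index 5 -> [13, 31, -10, 19, 5, 33, 33]
Partition 3: pivot=5 at index 1 -> [-10, 5, 13, 19, 31, 33, 33]
Partition 4: pivot=31 at index 4 -> [-10, 5, 13, 19, 31, 33, 33]
Partition 5: pivot=19 at index 3 -> [-10, 5, 13, 19, 31, 33, 33]


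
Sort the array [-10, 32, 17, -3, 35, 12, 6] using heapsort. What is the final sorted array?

Build heap: [35, 32, 17, -3, -10, 12, 6]
Extract 35: [32, 6, 17, -3, -10, 12, 35]
Extract 32: [17, 6, 12, -3, -10, 32, 35]
Extract 17: [12, 6, -10, -3, 17, 32, 35]
Extract 12: [6, -3, -10, 12, 17, 32, 35]
Extract 6: [-3, -10, 6, 12, 17, 32, 35]
Extract -3: [-10, -3, 6, 12, 17, 32, 35]


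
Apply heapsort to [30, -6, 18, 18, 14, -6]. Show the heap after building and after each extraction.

Build heap: [30, 18, 18, -6, 14, -6]
Extract 30: [18, 14, 18, -6, -6, 30]
Extract 18: [18, 14, -6, -6, 18, 30]
Extract 18: [14, -6, -6, 18, 18, 30]
Extract 14: [-6, -6, 14, 18, 18, 30]
Extract -6: [-6, -6, 14, 18, 18, 30]


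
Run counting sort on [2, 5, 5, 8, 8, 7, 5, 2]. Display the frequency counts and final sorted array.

Count array: [0, 0, 2, 0, 0, 3, 0, 1, 2]
(count[i] = number of elements equal to i)
Cumulative count: [0, 0, 2, 2, 2, 5, 5, 6, 8]
Sorted: [2, 2, 5, 5, 5, 7, 8, 8]


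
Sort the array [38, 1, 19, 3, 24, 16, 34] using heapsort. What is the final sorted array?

Build heap: [38, 24, 34, 3, 1, 16, 19]
Extract 38: [34, 24, 19, 3, 1, 16, 38]
Extract 34: [24, 16, 19, 3, 1, 34, 38]
Extract 24: [19, 16, 1, 3, 24, 34, 38]
Extract 19: [16, 3, 1, 19, 24, 34, 38]
Extract 16: [3, 1, 16, 19, 24, 34, 38]
Extract 3: [1, 3, 16, 19, 24, 34, 38]


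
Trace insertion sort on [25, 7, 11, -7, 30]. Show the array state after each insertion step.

First element 25 is already 'sorted'
Insert 7: shifted 1 elements -> [7, 25, 11, -7, 30]
Insert 11: shifted 1 elements -> [7, 11, 25, -7, 30]
Insert -7: shifted 3 elements -> [-7, 7, 11, 25, 30]
Insert 30: shifted 0 elements -> [-7, 7, 11, 25, 30]


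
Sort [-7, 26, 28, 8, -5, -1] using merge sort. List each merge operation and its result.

Divide and conquer:
  Merge [26] + [28] -> [26, 28]
  Merge [-7] + [26, 28] -> [-7, 26, 28]
  Merge [-5] + [-1] -> [-5, -1]
  Merge [8] + [-5, -1] -> [-5, -1, 8]
  Merge [-7, 26, 28] + [-5, -1, 8] -> [-7, -5, -1, 8, 26, 28]


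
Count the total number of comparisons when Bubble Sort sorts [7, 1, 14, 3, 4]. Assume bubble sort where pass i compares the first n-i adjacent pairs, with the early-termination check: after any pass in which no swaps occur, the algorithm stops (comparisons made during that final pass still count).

Pass 1: compare adjacent pairs (0,1)..(3,4) = 4 comparison(s), 3 swap(s) -> [1, 7, 3, 4, 14]
Pass 2: compare adjacent pairs (0,1)..(2,3) = 3 comparison(s), 2 swap(s) -> [1, 3, 4, 7, 14]
Pass 3: compare adjacent pairs (0,1)..(1,2) = 2 comparison(s), 0 swap(s) -> [1, 3, 4, 7, 14]
No swaps in this pass, so bubble sort stops here.
Total comparisons: 4 + 3 + 2 = 9


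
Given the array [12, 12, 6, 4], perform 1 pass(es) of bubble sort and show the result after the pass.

After pass 1: [12, 6, 4, 12] (2 swaps)
Total swaps: 2


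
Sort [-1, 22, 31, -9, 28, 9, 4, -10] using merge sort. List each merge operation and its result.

Divide and conquer:
  Merge [-1] + [22] -> [-1, 22]
  Merge [31] + [-9] -> [-9, 31]
  Merge [-1, 22] + [-9, 31] -> [-9, -1, 22, 31]
  Merge [28] + [9] -> [9, 28]
  Merge [4] + [-10] -> [-10, 4]
  Merge [9, 28] + [-10, 4] -> [-10, 4, 9, 28]
  Merge [-9, -1, 22, 31] + [-10, 4, 9, 28] -> [-10, -9, -1, 4, 9, 22, 28, 31]


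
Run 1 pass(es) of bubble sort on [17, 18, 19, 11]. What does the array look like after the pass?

After pass 1: [17, 18, 11, 19] (1 swaps)
Total swaps: 1


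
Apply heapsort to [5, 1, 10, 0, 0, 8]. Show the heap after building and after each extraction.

Build heap: [10, 1, 8, 0, 0, 5]
Extract 10: [8, 1, 5, 0, 0, 10]
Extract 8: [5, 1, 0, 0, 8, 10]
Extract 5: [1, 0, 0, 5, 8, 10]
Extract 1: [0, 0, 1, 5, 8, 10]
Extract 0: [0, 0, 1, 5, 8, 10]


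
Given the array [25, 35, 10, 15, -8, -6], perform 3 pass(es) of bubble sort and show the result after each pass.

After pass 1: [25, 10, 15, -8, -6, 35] (4 swaps)
After pass 2: [10, 15, -8, -6, 25, 35] (4 swaps)
After pass 3: [10, -8, -6, 15, 25, 35] (2 swaps)
Total swaps: 10


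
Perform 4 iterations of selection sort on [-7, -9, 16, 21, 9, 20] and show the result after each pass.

Pass 1: Select minimum -9 at index 1, swap -> [-9, -7, 16, 21, 9, 20]
Pass 2: Select minimum -7 at index 1, swap -> [-9, -7, 16, 21, 9, 20]
Pass 3: Select minimum 9 at index 4, swap -> [-9, -7, 9, 21, 16, 20]
Pass 4: Select minimum 16 at index 4, swap -> [-9, -7, 9, 16, 21, 20]


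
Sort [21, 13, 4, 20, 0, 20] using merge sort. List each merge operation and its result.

Divide and conquer:
  Merge [13] + [4] -> [4, 13]
  Merge [21] + [4, 13] -> [4, 13, 21]
  Merge [0] + [20] -> [0, 20]
  Merge [20] + [0, 20] -> [0, 20, 20]
  Merge [4, 13, 21] + [0, 20, 20] -> [0, 4, 13, 20, 20, 21]


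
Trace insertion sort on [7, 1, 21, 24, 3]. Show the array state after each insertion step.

First element 7 is already 'sorted'
Insert 1: shifted 1 elements -> [1, 7, 21, 24, 3]
Insert 21: shifted 0 elements -> [1, 7, 21, 24, 3]
Insert 24: shifted 0 elements -> [1, 7, 21, 24, 3]
Insert 3: shifted 3 elements -> [1, 3, 7, 21, 24]


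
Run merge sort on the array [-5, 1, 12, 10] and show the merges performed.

Divide and conquer:
  Merge [-5] + [1] -> [-5, 1]
  Merge [12] + [10] -> [10, 12]
  Merge [-5, 1] + [10, 12] -> [-5, 1, 10, 12]


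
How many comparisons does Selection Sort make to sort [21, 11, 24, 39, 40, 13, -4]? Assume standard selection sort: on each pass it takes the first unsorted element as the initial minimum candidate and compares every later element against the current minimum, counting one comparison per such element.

Pass 1: scan indices 1..6 for the minimum = 6 comparison(s); min is -4, place at index 0 -> [-4, 11, 24, 39, 40, 13, 21]
Pass 2: scan indices 2..6 for the minimum = 5 comparison(s); min is 11, place at index 1 -> [-4, 11, 24, 39, 40, 13, 21]
Pass 3: scan indices 3..6 for the minimum = 4 comparison(s); min is 13, place at index 2 -> [-4, 11, 13, 39, 40, 24, 21]
Pass 4: scan indices 4..6 for the minimum = 3 comparison(s); min is 21, place at index 3 -> [-4, 11, 13, 21, 40, 24, 39]
Pass 5: scan indices 5..6 for the minimum = 2 comparison(s); min is 24, place at index 4 -> [-4, 11, 13, 21, 24, 40, 39]
Pass 6: scan indices 6..6 for the minimum = 1 comparison(s); min is 39, place at index 5 -> [-4, 11, 13, 21, 24, 39, 40]
Selection sort always scans the whole unsorted suffix, so the count is (n-1) + (n-2) + ... + 1 = n(n-1)/2 = 7*6/2 = 21 regardless of the input order.
Total comparisons: 6 + 5 + 4 + 3 + 2 + 1 = 21


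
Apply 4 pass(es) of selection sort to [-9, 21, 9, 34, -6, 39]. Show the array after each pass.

Pass 1: Select minimum -9 at index 0, swap -> [-9, 21, 9, 34, -6, 39]
Pass 2: Select minimum -6 at index 4, swap -> [-9, -6, 9, 34, 21, 39]
Pass 3: Select minimum 9 at index 2, swap -> [-9, -6, 9, 34, 21, 39]
Pass 4: Select minimum 21 at index 4, swap -> [-9, -6, 9, 21, 34, 39]


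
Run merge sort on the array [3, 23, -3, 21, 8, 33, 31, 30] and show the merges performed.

Divide and conquer:
  Merge [3] + [23] -> [3, 23]
  Merge [-3] + [21] -> [-3, 21]
  Merge [3, 23] + [-3, 21] -> [-3, 3, 21, 23]
  Merge [8] + [33] -> [8, 33]
  Merge [31] + [30] -> [30, 31]
  Merge [8, 33] + [30, 31] -> [8, 30, 31, 33]
  Merge [-3, 3, 21, 23] + [8, 30, 31, 33] -> [-3, 3, 8, 21, 23, 30, 31, 33]


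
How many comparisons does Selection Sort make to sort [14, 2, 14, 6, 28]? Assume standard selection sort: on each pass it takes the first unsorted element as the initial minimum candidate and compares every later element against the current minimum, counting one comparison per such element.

Pass 1: scan indices 1..4 for the minimum = 4 comparison(s); min is 2, place at index 0 -> [2, 14, 14, 6, 28]
Pass 2: scan indices 2..4 for the minimum = 3 comparison(s); min is 6, place at index 1 -> [2, 6, 14, 14, 28]
Pass 3: scan indices 3..4 for the minimum = 2 comparison(s); min is 14, place at index 2 -> [2, 6, 14, 14, 28]
Pass 4: scan indices 4..4 for the minimum = 1 comparison(s); min is 14, place at index 3 -> [2, 6, 14, 14, 28]
Selection sort always scans the whole unsorted suffix, so the count is (n-1) + (n-2) + ... + 1 = n(n-1)/2 = 5*4/2 = 10 regardless of the input order.
Total comparisons: 4 + 3 + 2 + 1 = 10


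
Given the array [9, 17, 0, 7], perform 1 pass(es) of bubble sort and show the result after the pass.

After pass 1: [9, 0, 7, 17] (2 swaps)
Total swaps: 2


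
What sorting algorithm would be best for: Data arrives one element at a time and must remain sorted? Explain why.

Best choice: Insertion sort
Reason: Insertion sort naturally handles online/streaming input by inserting each new element into sorted position


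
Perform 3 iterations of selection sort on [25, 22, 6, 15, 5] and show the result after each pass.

Pass 1: Select minimum 5 at index 4, swap -> [5, 22, 6, 15, 25]
Pass 2: Select minimum 6 at index 2, swap -> [5, 6, 22, 15, 25]
Pass 3: Select minimum 15 at index 3, swap -> [5, 6, 15, 22, 25]


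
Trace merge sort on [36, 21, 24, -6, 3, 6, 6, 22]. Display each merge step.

Divide and conquer:
  Merge [36] + [21] -> [21, 36]
  Merge [24] + [-6] -> [-6, 24]
  Merge [21, 36] + [-6, 24] -> [-6, 21, 24, 36]
  Merge [3] + [6] -> [3, 6]
  Merge [6] + [22] -> [6, 22]
  Merge [3, 6] + [6, 22] -> [3, 6, 6, 22]
  Merge [-6, 21, 24, 36] + [3, 6, 6, 22] -> [-6, 3, 6, 6, 21, 22, 24, 36]
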